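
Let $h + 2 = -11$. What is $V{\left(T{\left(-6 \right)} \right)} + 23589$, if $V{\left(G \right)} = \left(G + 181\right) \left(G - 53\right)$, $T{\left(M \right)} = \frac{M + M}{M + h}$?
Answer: $\frac{5081884}{361} \approx 14077.0$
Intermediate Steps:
$h = -13$ ($h = -2 - 11 = -13$)
$T{\left(M \right)} = \frac{2 M}{-13 + M}$ ($T{\left(M \right)} = \frac{M + M}{M - 13} = \frac{2 M}{-13 + M}$)
$V{\left(G \right)} = \left(-53 + G\right) \left(181 + G\right)$ ($V{\left(G \right)} = \left(181 + G\right) \left(-53 + G\right) = \left(-53 + G\right) \left(181 + G\right)$)
$V{\left(T{\left(-6 \right)} \right)} + 23589 = \left(-9593 + \left(2 \left(-6\right) \frac{1}{-13 - 6}\right)^{2} + 128 \cdot 2 \left(-6\right) \frac{1}{-13 - 6}\right) + 23589 = \left(-9593 + \left(2 \left(-6\right) \frac{1}{-19}\right)^{2} + 128 \cdot 2 \left(-6\right) \frac{1}{-19}\right) + 23589 = \left(-9593 + \left(2 \left(-6\right) \left(- \frac{1}{19}\right)\right)^{2} + 128 \cdot 2 \left(-6\right) \left(- \frac{1}{19}\right)\right) + 23589 = \left(-9593 + \left(\frac{12}{19}\right)^{2} + 128 \cdot \frac{12}{19}\right) + 23589 = \left(-9593 + \frac{144}{361} + \frac{1536}{19}\right) + 23589 = - \frac{3433745}{361} + 23589 = \frac{5081884}{361}$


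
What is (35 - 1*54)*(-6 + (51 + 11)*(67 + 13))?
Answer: -94126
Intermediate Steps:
(35 - 1*54)*(-6 + (51 + 11)*(67 + 13)) = (35 - 54)*(-6 + 62*80) = -19*(-6 + 4960) = -19*4954 = -94126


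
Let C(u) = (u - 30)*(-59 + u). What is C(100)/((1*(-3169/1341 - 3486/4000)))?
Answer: -7697340000/8675363 ≈ -887.26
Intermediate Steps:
C(u) = (-59 + u)*(-30 + u) (C(u) = (-30 + u)*(-59 + u) = (-59 + u)*(-30 + u))
C(100)/((1*(-3169/1341 - 3486/4000))) = (1770 + 100² - 89*100)/((1*(-3169/1341 - 3486/4000))) = (1770 + 10000 - 8900)/((1*(-3169*1/1341 - 3486*1/4000))) = 2870/((1*(-3169/1341 - 1743/2000))) = 2870/((1*(-8675363/2682000))) = 2870/(-8675363/2682000) = 2870*(-2682000/8675363) = -7697340000/8675363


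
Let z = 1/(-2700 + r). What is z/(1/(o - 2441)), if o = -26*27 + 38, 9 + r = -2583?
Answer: 115/196 ≈ 0.58673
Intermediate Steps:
r = -2592 (r = -9 - 2583 = -2592)
o = -664 (o = -702 + 38 = -664)
z = -1/5292 (z = 1/(-2700 - 2592) = 1/(-5292) = -1/5292 ≈ -0.00018896)
z/(1/(o - 2441)) = -1/(5292*(1/(-664 - 2441))) = -1/(5292*(1/(-3105))) = -1/(5292*(-1/3105)) = -1/5292*(-3105) = 115/196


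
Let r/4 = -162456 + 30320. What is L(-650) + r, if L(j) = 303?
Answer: -528241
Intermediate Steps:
r = -528544 (r = 4*(-162456 + 30320) = 4*(-132136) = -528544)
L(-650) + r = 303 - 528544 = -528241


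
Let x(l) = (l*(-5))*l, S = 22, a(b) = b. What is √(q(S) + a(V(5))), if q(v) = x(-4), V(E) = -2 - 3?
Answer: I*√85 ≈ 9.2195*I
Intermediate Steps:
V(E) = -5
x(l) = -5*l² (x(l) = (-5*l)*l = -5*l²)
q(v) = -80 (q(v) = -5*(-4)² = -5*16 = -80)
√(q(S) + a(V(5))) = √(-80 - 5) = √(-85) = I*√85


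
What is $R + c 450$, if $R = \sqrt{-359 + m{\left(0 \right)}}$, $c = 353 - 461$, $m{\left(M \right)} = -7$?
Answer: $-48600 + i \sqrt{366} \approx -48600.0 + 19.131 i$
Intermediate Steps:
$c = -108$
$R = i \sqrt{366}$ ($R = \sqrt{-359 - 7} = \sqrt{-366} = i \sqrt{366} \approx 19.131 i$)
$R + c 450 = i \sqrt{366} - 48600 = -48600 + i \sqrt{366}$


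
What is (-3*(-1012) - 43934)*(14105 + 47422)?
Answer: -2516331246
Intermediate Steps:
(-3*(-1012) - 43934)*(14105 + 47422) = (3036 - 43934)*61527 = -40898*61527 = -2516331246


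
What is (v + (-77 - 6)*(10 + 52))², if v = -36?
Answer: 26853124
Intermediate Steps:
(v + (-77 - 6)*(10 + 52))² = (-36 + (-77 - 6)*(10 + 52))² = (-36 - 83*62)² = (-36 - 5146)² = (-5182)² = 26853124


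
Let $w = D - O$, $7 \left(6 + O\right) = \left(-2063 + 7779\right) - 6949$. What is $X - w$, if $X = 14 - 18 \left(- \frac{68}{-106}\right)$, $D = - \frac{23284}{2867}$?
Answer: $- \frac{182490191}{1063657} \approx -171.57$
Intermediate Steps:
$O = - \frac{1275}{7}$ ($O = -6 + \frac{\left(-2063 + 7779\right) - 6949}{7} = -6 + \frac{5716 - 6949}{7} = -6 + \frac{1}{7} \left(-1233\right) = -6 - \frac{1233}{7} = - \frac{1275}{7} \approx -182.14$)
$D = - \frac{23284}{2867}$ ($D = \left(-23284\right) \frac{1}{2867} = - \frac{23284}{2867} \approx -8.1214$)
$X = \frac{130}{53}$ ($X = 14 - 18 \left(\left(-68\right) \left(- \frac{1}{106}\right)\right) = 14 - \frac{612}{53} = \frac{130}{53} \approx 2.4528$)
$w = \frac{3492437}{20069}$ ($w = - \frac{23284}{2867} - - \frac{1275}{7} = - \frac{23284}{2867} + \frac{1275}{7} = \frac{3492437}{20069} \approx 174.02$)
$X - w = \frac{130}{53} - \frac{3492437}{20069} = - \frac{182490191}{1063657}$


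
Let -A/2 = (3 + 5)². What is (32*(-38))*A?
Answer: 155648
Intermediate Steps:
A = -128 (A = -2*(3 + 5)² = -2*8² = -2*64 = -128)
(32*(-38))*A = (32*(-38))*(-128) = -1216*(-128) = 155648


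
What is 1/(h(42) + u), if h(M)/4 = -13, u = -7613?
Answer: -1/7665 ≈ -0.00013046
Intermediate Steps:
h(M) = -52 (h(M) = 4*(-13) = -52)
1/(h(42) + u) = 1/(-52 - 7613) = 1/(-7665) = -1/7665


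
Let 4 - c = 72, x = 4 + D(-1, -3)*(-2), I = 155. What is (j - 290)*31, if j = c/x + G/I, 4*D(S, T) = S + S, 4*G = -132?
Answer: -47091/5 ≈ -9418.2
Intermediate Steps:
G = -33 (G = (1/4)*(-132) = -33)
D(S, T) = S/2 (D(S, T) = (S + S)/4 = (2*S)/4 = S/2)
x = 5 (x = 4 + ((1/2)*(-1))*(-2) = 4 - 1/2*(-2) = 4 + 1 = 5)
c = -68 (c = 4 - 1*72 = 4 - 72 = -68)
j = -2141/155 (j = -68/5 - 33/155 = -2141/155 ≈ -13.813)
(j - 290)*31 = (-2141/155 - 290)*31 = -47091/155*31 = -47091/5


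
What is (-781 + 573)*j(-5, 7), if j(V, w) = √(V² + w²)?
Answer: -208*√74 ≈ -1789.3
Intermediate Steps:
(-781 + 573)*j(-5, 7) = (-781 + 573)*√((-5)² + 7²) = -208*√(25 + 49) = -208*√74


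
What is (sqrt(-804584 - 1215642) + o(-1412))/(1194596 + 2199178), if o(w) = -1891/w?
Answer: 1891/4792008888 + 13*I*sqrt(11954)/3393774 ≈ 3.9462e-7 + 0.00041881*I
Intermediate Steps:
(sqrt(-804584 - 1215642) + o(-1412))/(1194596 + 2199178) = (sqrt(-804584 - 1215642) - 1891/(-1412))/(1194596 + 2199178) = (sqrt(-2020226) - 1891*(-1/1412))/3393774 = (13*I*sqrt(11954) + 1891/1412)*(1/3393774) = (1891/1412 + 13*I*sqrt(11954))*(1/3393774) = 1891/4792008888 + 13*I*sqrt(11954)/3393774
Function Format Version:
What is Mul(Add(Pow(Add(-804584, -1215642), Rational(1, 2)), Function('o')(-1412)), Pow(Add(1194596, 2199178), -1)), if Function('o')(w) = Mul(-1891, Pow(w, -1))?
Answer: Add(Rational(1891, 4792008888), Mul(Rational(13, 3393774), I, Pow(11954, Rational(1, 2)))) ≈ Add(3.9462e-7, Mul(0.00041881, I))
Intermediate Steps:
Mul(Add(Pow(Add(-804584, -1215642), Rational(1, 2)), Function('o')(-1412)), Pow(Add(1194596, 2199178), -1)) = Mul(Add(Pow(Add(-804584, -1215642), Rational(1, 2)), Mul(-1891, Pow(-1412, -1))), Pow(Add(1194596, 2199178), -1)) = Mul(Add(Pow(-2020226, Rational(1, 2)), Mul(-1891, Rational(-1, 1412))), Pow(3393774, -1)) = Mul(Add(Mul(13, I, Pow(11954, Rational(1, 2))), Rational(1891, 1412)), Rational(1, 3393774)) = Mul(Add(Rational(1891, 1412), Mul(13, I, Pow(11954, Rational(1, 2)))), Rational(1, 3393774)) = Add(Rational(1891, 4792008888), Mul(Rational(13, 3393774), I, Pow(11954, Rational(1, 2))))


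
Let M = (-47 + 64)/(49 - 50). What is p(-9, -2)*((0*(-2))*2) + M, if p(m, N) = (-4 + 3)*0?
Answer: -17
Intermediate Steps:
p(m, N) = 0 (p(m, N) = -1*0 = 0)
M = -17 (M = 17/(-1) = 17*(-1) = -17)
p(-9, -2)*((0*(-2))*2) + M = 0*((0*(-2))*2) - 17 = 0*(0*2) - 17 = 0*0 - 17 = 0 - 17 = -17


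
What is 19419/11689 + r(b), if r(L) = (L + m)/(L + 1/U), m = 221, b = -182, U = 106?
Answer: 326289603/225492499 ≈ 1.4470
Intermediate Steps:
r(L) = (221 + L)/(1/106 + L) (r(L) = (L + 221)/(L + 1/106) = (221 + L)/(L + 1/106) = (221 + L)/(1/106 + L))
19419/11689 + r(b) = 19419/11689 + 106*(221 - 182)/(1 + 106*(-182)) = 19419*(1/11689) + 106*39/(1 - 19292) = 19419/11689 + 106*39/(-19291) = 19419/11689 + 106*(-1/19291)*39 = 19419/11689 - 4134/19291 = 326289603/225492499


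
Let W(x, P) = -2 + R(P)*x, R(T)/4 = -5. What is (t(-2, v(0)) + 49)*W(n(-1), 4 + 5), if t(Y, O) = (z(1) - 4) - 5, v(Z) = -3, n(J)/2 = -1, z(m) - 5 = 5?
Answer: 1900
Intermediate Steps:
R(T) = -20 (R(T) = 4*(-5) = -20)
z(m) = 10 (z(m) = 5 + 5 = 10)
n(J) = -2 (n(J) = 2*(-1) = -2)
W(x, P) = -2 - 20*x
t(Y, O) = 1 (t(Y, O) = (10 - 4) - 5 = 6 - 5 = 1)
(t(-2, v(0)) + 49)*W(n(-1), 4 + 5) = (1 + 49)*(-2 - 20*(-2)) = 50*(-2 + 40) = 50*38 = 1900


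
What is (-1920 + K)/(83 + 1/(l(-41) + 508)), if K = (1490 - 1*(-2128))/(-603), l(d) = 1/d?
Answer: -20056401/864341 ≈ -23.204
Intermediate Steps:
K = -6 (K = (1490 + 2128)*(-1/603) = 3618*(-1/603) = -6)
(-1920 + K)/(83 + 1/(l(-41) + 508)) = (-1920 - 6)/(83 + 1/(1/(-41) + 508)) = -1926/(83 + 1/(-1/41 + 508)) = -1926/(83 + 1/(20827/41)) = -1926/(83 + 41/20827) = -1926/1728682/20827 = -1926*20827/1728682 = -20056401/864341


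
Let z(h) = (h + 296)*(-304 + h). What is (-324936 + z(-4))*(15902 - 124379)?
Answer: 45004069944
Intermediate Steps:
z(h) = (-304 + h)*(296 + h) (z(h) = (296 + h)*(-304 + h) = (-304 + h)*(296 + h))
(-324936 + z(-4))*(15902 - 124379) = (-324936 + (-89984 + (-4)² - 8*(-4)))*(15902 - 124379) = (-324936 + (-89984 + 16 + 32))*(-108477) = (-324936 - 89936)*(-108477) = -414872*(-108477) = 45004069944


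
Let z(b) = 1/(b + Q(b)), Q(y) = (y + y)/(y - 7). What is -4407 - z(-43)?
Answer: -4547999/1032 ≈ -4407.0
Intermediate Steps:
Q(y) = 2*y/(-7 + y) (Q(y) = (2*y)/(-7 + y) = 2*y/(-7 + y))
z(b) = 1/(b + 2*b/(-7 + b))
-4407 - z(-43) = -4407 - (-7 - 43)/((-43)*(-5 - 43)) = -4407 - (-1)*(-50)/(43*(-48)) = -4407 - (-1)*(-1)*(-50)/(43*48) = -4407 - 1*(-25/1032) = -4407 + 25/1032 = -4547999/1032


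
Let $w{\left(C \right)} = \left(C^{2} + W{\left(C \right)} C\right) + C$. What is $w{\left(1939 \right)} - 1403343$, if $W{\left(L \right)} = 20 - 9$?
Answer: $2379646$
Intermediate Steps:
$W{\left(L \right)} = 11$ ($W{\left(L \right)} = 20 - 9 = 11$)
$w{\left(C \right)} = C^{2} + 12 C$ ($w{\left(C \right)} = \left(C^{2} + 11 C\right) + C = C^{2} + 12 C$)
$w{\left(1939 \right)} - 1403343 = 1939 \left(12 + 1939\right) - 1403343 = 1939 \cdot 1951 - 1403343 = 3782989 - 1403343 = 2379646$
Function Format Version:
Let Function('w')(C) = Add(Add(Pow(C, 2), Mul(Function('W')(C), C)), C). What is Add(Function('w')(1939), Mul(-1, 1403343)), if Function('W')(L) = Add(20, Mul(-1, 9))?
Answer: 2379646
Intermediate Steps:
Function('W')(L) = 11 (Function('W')(L) = Add(20, -9) = 11)
Function('w')(C) = Add(Pow(C, 2), Mul(12, C)) (Function('w')(C) = Add(Add(Pow(C, 2), Mul(11, C)), C) = Add(Pow(C, 2), Mul(12, C)))
Add(Function('w')(1939), Mul(-1, 1403343)) = Add(Mul(1939, Add(12, 1939)), Mul(-1, 1403343)) = Add(Mul(1939, 1951), -1403343) = Add(3782989, -1403343) = 2379646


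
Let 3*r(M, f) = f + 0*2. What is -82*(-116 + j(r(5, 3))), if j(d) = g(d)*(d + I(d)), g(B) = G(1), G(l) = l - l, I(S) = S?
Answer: 9512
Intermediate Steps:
r(M, f) = f/3 (r(M, f) = (f + 0*2)/3 = (f + 0)/3 = f/3)
G(l) = 0
g(B) = 0
j(d) = 0 (j(d) = 0*(d + d) = 0*(2*d) = 0)
-82*(-116 + j(r(5, 3))) = -82*(-116 + 0) = -82*(-116) = 9512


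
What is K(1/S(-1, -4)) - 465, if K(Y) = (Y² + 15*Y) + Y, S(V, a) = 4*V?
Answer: -7503/16 ≈ -468.94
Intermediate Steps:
K(Y) = Y² + 16*Y
K(1/S(-1, -4)) - 465 = (16 + 1/(4*(-1)))/((4*(-1))) - 465 = (16 + 1/(-4))/(-4) - 465 = -(16 - ¼)/4 - 465 = -¼*63/4 - 465 = -63/16 - 465 = -7503/16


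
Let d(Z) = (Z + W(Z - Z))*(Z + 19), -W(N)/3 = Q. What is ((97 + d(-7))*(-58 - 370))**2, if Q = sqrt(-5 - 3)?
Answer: -1868293616 - 342920448*I*sqrt(2) ≈ -1.8683e+9 - 4.8496e+8*I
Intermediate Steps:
Q = 2*I*sqrt(2) (Q = sqrt(-8) = 2*I*sqrt(2) ≈ 2.8284*I)
W(N) = -6*I*sqrt(2)
d(Z) = (19 + Z)*(Z - 6*I*sqrt(2)) (d(Z) = (Z - 6*I*sqrt(2))*(Z + 19) = (Z - 6*I*sqrt(2))*(19 + Z) = (19 + Z)*(Z - 6*I*sqrt(2)))
((97 + d(-7))*(-58 - 370))**2 = ((97 + ((-7)**2 + 19*(-7) - 114*I*sqrt(2) - 6*I*(-7)*sqrt(2)))*(-58 - 370))**2 = ((97 + (49 - 133 - 114*I*sqrt(2) + 42*I*sqrt(2)))*(-428))**2 = ((97 + (-84 - 72*I*sqrt(2)))*(-428))**2 = ((13 - 72*I*sqrt(2))*(-428))**2 = (-5564 + 30816*I*sqrt(2))**2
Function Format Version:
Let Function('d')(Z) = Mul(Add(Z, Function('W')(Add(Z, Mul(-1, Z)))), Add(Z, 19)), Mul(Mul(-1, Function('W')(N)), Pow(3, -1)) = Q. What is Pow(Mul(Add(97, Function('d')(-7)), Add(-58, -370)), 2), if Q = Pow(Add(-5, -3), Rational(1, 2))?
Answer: Add(-1868293616, Mul(-342920448, I, Pow(2, Rational(1, 2)))) ≈ Add(-1.8683e+9, Mul(-4.8496e+8, I))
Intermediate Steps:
Q = Mul(2, I, Pow(2, Rational(1, 2))) (Q = Pow(-8, Rational(1, 2)) = Mul(2, I, Pow(2, Rational(1, 2))) ≈ Mul(2.8284, I))
Function('W')(N) = Mul(-6, I, Pow(2, Rational(1, 2))) (Function('W')(N) = Mul(-3, Mul(2, I, Pow(2, Rational(1, 2)))) = Mul(-6, I, Pow(2, Rational(1, 2))))
Function('d')(Z) = Mul(Add(19, Z), Add(Z, Mul(-6, I, Pow(2, Rational(1, 2))))) (Function('d')(Z) = Mul(Add(Z, Mul(-6, I, Pow(2, Rational(1, 2)))), Add(Z, 19)) = Mul(Add(Z, Mul(-6, I, Pow(2, Rational(1, 2)))), Add(19, Z)) = Mul(Add(19, Z), Add(Z, Mul(-6, I, Pow(2, Rational(1, 2))))))
Pow(Mul(Add(97, Function('d')(-7)), Add(-58, -370)), 2) = Pow(Mul(Add(97, Add(Pow(-7, 2), Mul(19, -7), Mul(-114, I, Pow(2, Rational(1, 2))), Mul(-6, I, -7, Pow(2, Rational(1, 2))))), Add(-58, -370)), 2) = Pow(Mul(Add(97, Add(49, -133, Mul(-114, I, Pow(2, Rational(1, 2))), Mul(42, I, Pow(2, Rational(1, 2))))), -428), 2) = Pow(Mul(Add(97, Add(-84, Mul(-72, I, Pow(2, Rational(1, 2))))), -428), 2) = Pow(Mul(Add(13, Mul(-72, I, Pow(2, Rational(1, 2)))), -428), 2) = Pow(Add(-5564, Mul(30816, I, Pow(2, Rational(1, 2)))), 2)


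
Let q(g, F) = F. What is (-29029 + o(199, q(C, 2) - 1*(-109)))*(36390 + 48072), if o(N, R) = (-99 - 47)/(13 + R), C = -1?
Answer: -76010352201/31 ≈ -2.4519e+9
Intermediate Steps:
o(N, R) = -146/(13 + R)
(-29029 + o(199, q(C, 2) - 1*(-109)))*(36390 + 48072) = (-29029 - 146/(13 + (2 - 1*(-109))))*(36390 + 48072) = (-29029 - 146/(13 + (2 + 109)))*84462 = (-29029 - 146/(13 + 111))*84462 = (-29029 - 146/124)*84462 = (-29029 - 146*1/124)*84462 = (-29029 - 73/62)*84462 = -1799871/62*84462 = -76010352201/31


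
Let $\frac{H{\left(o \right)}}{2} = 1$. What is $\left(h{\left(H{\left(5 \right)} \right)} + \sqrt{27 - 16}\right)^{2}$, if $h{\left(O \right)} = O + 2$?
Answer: $\left(4 + \sqrt{11}\right)^{2} \approx 53.533$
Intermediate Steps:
$H{\left(o \right)} = 2$ ($H{\left(o \right)} = 2 \cdot 1 = 2$)
$h{\left(O \right)} = 2 + O$
$\left(h{\left(H{\left(5 \right)} \right)} + \sqrt{27 - 16}\right)^{2} = \left(\left(2 + 2\right) + \sqrt{27 - 16}\right)^{2} = \left(4 + \sqrt{11}\right)^{2}$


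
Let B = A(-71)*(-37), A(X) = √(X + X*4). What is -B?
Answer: 37*I*√355 ≈ 697.13*I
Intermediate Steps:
A(X) = √5*√X (A(X) = √(X + 4*X) = √(5*X) = √5*√X)
B = -37*I*√355 (B = (√5*√(-71))*(-37) = (√5*(I*√71))*(-37) = (I*√355)*(-37) = -37*I*√355 ≈ -697.13*I)
-B = -(-37)*I*√355 = 37*I*√355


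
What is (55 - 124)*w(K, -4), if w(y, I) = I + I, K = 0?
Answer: 552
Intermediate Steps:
w(y, I) = 2*I
(55 - 124)*w(K, -4) = (55 - 124)*(2*(-4)) = -69*(-8) = 552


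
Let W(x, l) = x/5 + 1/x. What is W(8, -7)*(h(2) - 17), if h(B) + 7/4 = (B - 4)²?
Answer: -4071/160 ≈ -25.444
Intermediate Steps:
h(B) = -7/4 + (-4 + B)² (h(B) = -7/4 + (B - 4)² = -7/4 + (-4 + B)²)
W(x, l) = 1/x + x/5 (W(x, l) = x*(⅕) + 1/x = x/5 + 1/x = 1/x + x/5)
W(8, -7)*(h(2) - 17) = (1/8 + (⅕)*8)*((-7/4 + (-4 + 2)²) - 17) = (⅛ + 8/5)*((-7/4 + (-2)²) - 17) = 69*((-7/4 + 4) - 17)/40 = 69*(9/4 - 17)/40 = (69/40)*(-59/4) = -4071/160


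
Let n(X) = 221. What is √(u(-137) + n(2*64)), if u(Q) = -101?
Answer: 2*√30 ≈ 10.954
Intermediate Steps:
√(u(-137) + n(2*64)) = √(-101 + 221) = √120 = 2*√30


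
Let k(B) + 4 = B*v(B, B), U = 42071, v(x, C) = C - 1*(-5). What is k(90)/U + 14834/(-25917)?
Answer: -402594532/1090354107 ≈ -0.36923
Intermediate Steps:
v(x, C) = 5 + C (v(x, C) = C + 5 = 5 + C)
k(B) = -4 + B*(5 + B)
k(90)/U + 14834/(-25917) = (-4 + 90*(5 + 90))/42071 + 14834/(-25917) = (-4 + 90*95)*(1/42071) + 14834*(-1/25917) = (-4 + 8550)*(1/42071) - 14834/25917 = 8546*(1/42071) - 14834/25917 = 8546/42071 - 14834/25917 = -402594532/1090354107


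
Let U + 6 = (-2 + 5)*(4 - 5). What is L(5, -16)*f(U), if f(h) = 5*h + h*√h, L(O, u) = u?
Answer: 720 + 432*I ≈ 720.0 + 432.0*I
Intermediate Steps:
U = -9 (U = -6 + (-2 + 5)*(4 - 5) = -6 + 3*(-1) = -6 - 3 = -9)
f(h) = h^(3/2) + 5*h (f(h) = 5*h + h^(3/2) = h^(3/2) + 5*h)
L(5, -16)*f(U) = -16*((-9)^(3/2) + 5*(-9)) = -16*(-27*I - 45) = -16*(-45 - 27*I) = 720 + 432*I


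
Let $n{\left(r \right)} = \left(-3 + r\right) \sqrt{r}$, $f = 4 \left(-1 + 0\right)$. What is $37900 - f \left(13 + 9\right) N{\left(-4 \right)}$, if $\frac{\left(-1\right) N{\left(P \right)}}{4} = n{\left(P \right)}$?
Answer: $37900 + 4928 i \approx 37900.0 + 4928.0 i$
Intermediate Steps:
$f = -4$ ($f = 4 \left(-1\right) = -4$)
$n{\left(r \right)} = \sqrt{r} \left(-3 + r\right)$
$N{\left(P \right)} = - 4 \sqrt{P} \left(-3 + P\right)$
$37900 - f \left(13 + 9\right) N{\left(-4 \right)} = 37900 - - 4 \left(13 + 9\right) 4 \sqrt{-4} \left(3 - -4\right) = 37900 - \left(-4\right) 22 \cdot 4 \cdot 2 i \left(3 + 4\right) = 37900 - - 88 \cdot 4 \cdot 2 i 7 = 37900 - - 88 \cdot 56 i = 37900 - - 4928 i = 37900 + 4928 i$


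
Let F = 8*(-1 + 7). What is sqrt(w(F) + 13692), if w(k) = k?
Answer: 2*sqrt(3435) ≈ 117.22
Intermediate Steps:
F = 48 (F = 8*6 = 48)
sqrt(w(F) + 13692) = sqrt(48 + 13692) = sqrt(13740) = 2*sqrt(3435)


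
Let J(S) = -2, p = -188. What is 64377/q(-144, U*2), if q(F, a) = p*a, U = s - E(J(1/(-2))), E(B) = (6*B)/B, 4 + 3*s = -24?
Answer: 8397/752 ≈ 11.166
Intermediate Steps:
s = -28/3 (s = -4/3 + (1/3)*(-24) = -4/3 - 8 = -28/3 ≈ -9.3333)
E(B) = 6
U = -46/3 (U = -28/3 - 1*6 = -28/3 - 6 = -46/3 ≈ -15.333)
q(F, a) = -188*a
64377/q(-144, U*2) = 64377/((-(-8648)*2/3)) = 64377/((-188*(-92/3))) = 64377/(17296/3) = 64377*(3/17296) = 8397/752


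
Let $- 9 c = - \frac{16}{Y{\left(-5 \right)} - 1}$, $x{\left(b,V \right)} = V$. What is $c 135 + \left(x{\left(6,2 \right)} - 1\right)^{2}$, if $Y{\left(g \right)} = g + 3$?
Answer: $-79$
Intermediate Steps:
$Y{\left(g \right)} = 3 + g$
$c = - \frac{16}{27}$ ($c = - \frac{\left(-16\right) \frac{1}{\left(3 - 5\right) - 1}}{9} = - \frac{\left(-16\right) \frac{1}{-2 - 1}}{9} = - \frac{\left(-16\right) \frac{1}{-3}}{9} = - \frac{\left(-16\right) \left(- \frac{1}{3}\right)}{9} = \left(- \frac{1}{9}\right) \frac{16}{3} = - \frac{16}{27} \approx -0.59259$)
$c 135 + \left(x{\left(6,2 \right)} - 1\right)^{2} = \left(- \frac{16}{27}\right) 135 + \left(2 - 1\right)^{2} = -80 + 1^{2} = -80 + 1 = -79$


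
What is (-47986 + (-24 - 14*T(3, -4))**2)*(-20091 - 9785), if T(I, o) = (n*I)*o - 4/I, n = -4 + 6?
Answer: -16497228440/9 ≈ -1.8330e+9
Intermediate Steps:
n = 2
T(I, o) = -4/I + 2*I*o (T(I, o) = (2*I)*o - 4/I = 2*I*o - 4/I = -4/I + 2*I*o)
(-47986 + (-24 - 14*T(3, -4))**2)*(-20091 - 9785) = (-47986 + (-24 - 14*(-4/3 + 2*3*(-4)))**2)*(-20091 - 9785) = (-47986 + (-24 - 14*(-4*1/3 - 24))**2)*(-29876) = (-47986 + (-24 - 14*(-4/3 - 24))**2)*(-29876) = (-47986 + (-24 - 14*(-76/3))**2)*(-29876) = (-47986 + (-24 + 1064/3)**2)*(-29876) = (-47986 + (992/3)**2)*(-29876) = (-47986 + 984064/9)*(-29876) = (552190/9)*(-29876) = -16497228440/9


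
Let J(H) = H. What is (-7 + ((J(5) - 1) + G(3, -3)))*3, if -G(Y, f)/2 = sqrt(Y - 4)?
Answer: -9 - 6*I ≈ -9.0 - 6.0*I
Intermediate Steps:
G(Y, f) = -2*sqrt(-4 + Y) (G(Y, f) = -2*sqrt(Y - 4) = -2*sqrt(-4 + Y))
(-7 + ((J(5) - 1) + G(3, -3)))*3 = (-7 + ((5 - 1) - 2*sqrt(-4 + 3)))*3 = (-7 + (4 - 2*I))*3 = (-3 - 2*I)*3 = -9 - 6*I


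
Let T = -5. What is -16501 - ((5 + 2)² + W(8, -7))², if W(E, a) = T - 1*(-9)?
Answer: -19310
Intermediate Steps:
W(E, a) = 4 (W(E, a) = -5 - 1*(-9) = -5 + 9 = 4)
-16501 - ((5 + 2)² + W(8, -7))² = -16501 - ((5 + 2)² + 4)² = -16501 - (7² + 4)² = -16501 - (49 + 4)² = -16501 - 1*53² = -16501 - 1*2809 = -16501 - 2809 = -19310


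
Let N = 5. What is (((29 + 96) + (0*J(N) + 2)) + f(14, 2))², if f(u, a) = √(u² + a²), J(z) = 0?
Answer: 16329 + 2540*√2 ≈ 19921.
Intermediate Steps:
f(u, a) = √(a² + u²)
(((29 + 96) + (0*J(N) + 2)) + f(14, 2))² = (((29 + 96) + (0*0 + 2)) + √(2² + 14²))² = ((125 + (0 + 2)) + √(4 + 196))² = ((125 + 2) + √200)² = (127 + 10*√2)²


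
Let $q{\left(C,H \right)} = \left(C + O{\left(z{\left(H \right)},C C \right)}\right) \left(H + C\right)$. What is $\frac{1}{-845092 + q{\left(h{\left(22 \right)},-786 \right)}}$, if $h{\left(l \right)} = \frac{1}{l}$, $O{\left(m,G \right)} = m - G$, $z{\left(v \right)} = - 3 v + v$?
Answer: $- \frac{10648}{22154725495} \approx -4.8062 \cdot 10^{-7}$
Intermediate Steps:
$z{\left(v \right)} = - 2 v$
$q{\left(C,H \right)} = \left(C + H\right) \left(C - C^{2} - 2 H\right)$ ($q{\left(C,H \right)} = \left(C - \left(2 H + C C\right)\right) \left(H + C\right) = \left(C - \left(C^{2} + 2 H\right)\right) \left(C + H\right) = \left(C - C^{2} - 2 H\right) \left(C + H\right) = \left(C + H\right) \left(C - C^{2} - 2 H\right)$)
$\frac{1}{-845092 + q{\left(h{\left(22 \right)},-786 \right)}} = \frac{1}{-845092 - \left(1235592 - \frac{787}{484} + \left(\frac{1}{22}\right)^{3} + \frac{1}{22} \left(-786\right)\right)} = \frac{1}{-845092 - \left(\frac{13156583617}{10648} - \frac{787}{484} - \frac{393}{11}\right)} = \frac{1}{-845092 - \left(\frac{13156203171}{10648} - \frac{393}{242}\right)} = \frac{1}{-845092 + \left(\frac{1}{484} - \frac{1}{10648} - 1235592 + \frac{393}{11} + \frac{393}{242}\right)} = \frac{1}{-845092 - \frac{13156185879}{10648}} = \frac{1}{- \frac{22154725495}{10648}} = - \frac{10648}{22154725495}$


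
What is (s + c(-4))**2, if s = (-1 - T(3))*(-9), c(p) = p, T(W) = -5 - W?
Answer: 4489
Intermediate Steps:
s = -63 (s = (-1 - (-5 - 1*3))*(-9) = (-1 - (-5 - 3))*(-9) = (-1 - 1*(-8))*(-9) = (-1 + 8)*(-9) = 7*(-9) = -63)
(s + c(-4))**2 = (-63 - 4)**2 = (-67)**2 = 4489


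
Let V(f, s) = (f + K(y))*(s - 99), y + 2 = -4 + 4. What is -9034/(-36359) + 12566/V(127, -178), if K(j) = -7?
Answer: -78298517/604286580 ≈ -0.12957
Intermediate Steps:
y = -2 (y = -2 + (-4 + 4) = -2 + 0 = -2)
V(f, s) = (-99 + s)*(-7 + f) (V(f, s) = (f - 7)*(s - 99) = (-7 + f)*(-99 + s) = (-99 + s)*(-7 + f))
-9034/(-36359) + 12566/V(127, -178) = -9034/(-36359) + 12566/(693 - 99*127 - 7*(-178) + 127*(-178)) = -9034*(-1/36359) + 12566/(693 - 12573 + 1246 - 22606) = 9034/36359 + 12566/(-33240) = 9034/36359 + 12566*(-1/33240) = 9034/36359 - 6283/16620 = -78298517/604286580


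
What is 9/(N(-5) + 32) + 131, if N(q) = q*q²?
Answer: 4058/31 ≈ 130.90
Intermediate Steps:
N(q) = q³
9/(N(-5) + 32) + 131 = 9/((-5)³ + 32) + 131 = 9/(-125 + 32) + 131 = 9/(-93) + 131 = -1/93*9 + 131 = -3/31 + 131 = 4058/31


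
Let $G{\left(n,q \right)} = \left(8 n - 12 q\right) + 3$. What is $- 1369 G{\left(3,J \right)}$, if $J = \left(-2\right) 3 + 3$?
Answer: $-86247$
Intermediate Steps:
$J = -3$ ($J = -6 + 3 = -3$)
$G{\left(n,q \right)} = 3 - 12 q + 8 n$ ($G{\left(n,q \right)} = \left(- 12 q + 8 n\right) + 3 = 3 - 12 q + 8 n$)
$- 1369 G{\left(3,J \right)} = - 1369 \left(3 - -36 + 8 \cdot 3\right) = - 1369 \left(3 + 36 + 24\right) = \left(-1369\right) 63 = -86247$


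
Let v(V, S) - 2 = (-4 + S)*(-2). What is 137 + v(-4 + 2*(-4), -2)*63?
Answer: 1019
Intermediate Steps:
v(V, S) = 10 - 2*S (v(V, S) = 2 + (-4 + S)*(-2) = 2 + (8 - 2*S) = 10 - 2*S)
137 + v(-4 + 2*(-4), -2)*63 = 137 + (10 - 2*(-2))*63 = 137 + (10 + 4)*63 = 137 + 14*63 = 137 + 882 = 1019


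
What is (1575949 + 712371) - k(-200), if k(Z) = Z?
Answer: 2288520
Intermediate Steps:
(1575949 + 712371) - k(-200) = (1575949 + 712371) - 1*(-200) = 2288320 + 200 = 2288520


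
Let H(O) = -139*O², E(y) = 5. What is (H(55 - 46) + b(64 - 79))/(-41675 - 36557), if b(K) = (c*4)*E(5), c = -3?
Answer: 147/1016 ≈ 0.14469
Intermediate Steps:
b(K) = -60 (b(K) = -3*4*5 = -12*5 = -60)
(H(55 - 46) + b(64 - 79))/(-41675 - 36557) = (-139*(55 - 46)² - 60)/(-41675 - 36557) = (-139*9² - 60)/(-78232) = (-139*81 - 60)*(-1/78232) = (-11259 - 60)*(-1/78232) = -11319*(-1/78232) = 147/1016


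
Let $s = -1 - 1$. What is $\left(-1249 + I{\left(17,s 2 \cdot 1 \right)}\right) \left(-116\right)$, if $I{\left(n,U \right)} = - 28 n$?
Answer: $200100$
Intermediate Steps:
$s = -2$ ($s = -1 - 1 = -2$)
$\left(-1249 + I{\left(17,s 2 \cdot 1 \right)}\right) \left(-116\right) = \left(-1249 - 476\right) \left(-116\right) = \left(-1725\right) \left(-116\right) = 200100$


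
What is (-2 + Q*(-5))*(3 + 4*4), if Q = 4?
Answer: -418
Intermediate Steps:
(-2 + Q*(-5))*(3 + 4*4) = (-2 + 4*(-5))*(3 + 4*4) = (-2 - 20)*(3 + 16) = -22*19 = -418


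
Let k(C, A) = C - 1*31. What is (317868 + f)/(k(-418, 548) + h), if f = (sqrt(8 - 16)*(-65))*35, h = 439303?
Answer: 158934/219427 - 175*I*sqrt(2)/16879 ≈ 0.72431 - 0.014662*I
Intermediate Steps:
k(C, A) = -31 + C (k(C, A) = C - 31 = -31 + C)
f = -4550*I*sqrt(2) (f = (sqrt(-8)*(-65))*35 = ((2*I*sqrt(2))*(-65))*35 = -130*I*sqrt(2)*35 = -4550*I*sqrt(2) ≈ -6434.7*I)
(317868 + f)/(k(-418, 548) + h) = (317868 - 4550*I*sqrt(2))/((-31 - 418) + 439303) = (317868 - 4550*I*sqrt(2))/(-449 + 439303) = (317868 - 4550*I*sqrt(2))/438854 = (317868 - 4550*I*sqrt(2))*(1/438854) = 158934/219427 - 175*I*sqrt(2)/16879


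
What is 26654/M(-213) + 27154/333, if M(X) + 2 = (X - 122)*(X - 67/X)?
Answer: 206986347071/2526761376 ≈ 81.918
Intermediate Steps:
M(X) = -2 + (-122 + X)*(X - 67/X) (M(X) = -2 + (X - 122)*(X - 67/X) = -2 + (-122 + X)*(X - 67/X))
26654/M(-213) + 27154/333 = 26654/(-69 + (-213)² - 122*(-213) + 8174/(-213)) + 27154/333 = 26654/(-69 + 45369 + 25986 + 8174*(-1/213)) + 27154*(1/333) = 26654/(-69 + 45369 + 25986 - 8174/213) + 27154/333 = 26654/(15175744/213) + 27154/333 = 26654*(213/15175744) + 27154/333 = 2838651/7587872 + 27154/333 = 206986347071/2526761376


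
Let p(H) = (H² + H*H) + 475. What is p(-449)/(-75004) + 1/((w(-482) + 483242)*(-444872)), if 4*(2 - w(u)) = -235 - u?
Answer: -43386044180273099/8061214430582844 ≈ -5.3821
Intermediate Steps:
w(u) = 243/4 + u/4 (w(u) = 2 - (-235 - u)/4 = 2 + (235/4 + u/4) = 243/4 + u/4)
p(H) = 475 + 2*H² (p(H) = (H² + H²) + 475 = 2*H² + 475 = 475 + 2*H²)
p(-449)/(-75004) + 1/((w(-482) + 483242)*(-444872)) = (475 + 2*(-449)²)/(-75004) + 1/(((243/4 + (¼)*(-482)) + 483242)*(-444872)) = (475 + 2*201601)*(-1/75004) - 1/444872/((243/4 - 241/2) + 483242) = (475 + 403202)*(-1/75004) - 1/444872/(-239/4 + 483242) = 403677*(-1/75004) - 1/444872/(1932729/4) = -403677/75004 + (4/1932729)*(-1/444872) = -403677/75004 - 1/214954253922 = -43386044180273099/8061214430582844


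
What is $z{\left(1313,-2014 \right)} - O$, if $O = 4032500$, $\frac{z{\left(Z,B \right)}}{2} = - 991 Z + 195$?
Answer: $-6634476$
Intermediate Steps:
$z{\left(Z,B \right)} = 390 - 1982 Z$ ($z{\left(Z,B \right)} = 2 \left(- 991 Z + 195\right) = 2 \left(195 - 991 Z\right) = 390 - 1982 Z$)
$z{\left(1313,-2014 \right)} - O = \left(390 - 2602366\right) - 4032500 = -2601976 - 4032500 = -6634476$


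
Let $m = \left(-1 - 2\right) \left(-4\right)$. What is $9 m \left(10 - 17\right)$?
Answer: $-756$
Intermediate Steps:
$m = 12$ ($m = \left(-3\right) \left(-4\right) = 12$)
$9 m \left(10 - 17\right) = 9 \cdot 12 \left(10 - 17\right) = 108 \left(10 - 17\right) = 108 \left(-7\right) = -756$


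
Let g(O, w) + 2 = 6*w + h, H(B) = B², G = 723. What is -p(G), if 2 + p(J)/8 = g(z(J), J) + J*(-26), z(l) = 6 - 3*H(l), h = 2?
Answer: 115696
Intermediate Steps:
z(l) = 6 - 3*l²
g(O, w) = 6*w (g(O, w) = -2 + (6*w + 2) = -2 + (2 + 6*w) = 6*w)
p(J) = -16 - 160*J (p(J) = -16 + 8*(6*J + J*(-26)) = -16 + 8*(6*J - 26*J) = -16 + 8*(-20*J) = -16 - 160*J)
-p(G) = -(-16 - 160*723) = -(-16 - 115680) = -1*(-115696) = 115696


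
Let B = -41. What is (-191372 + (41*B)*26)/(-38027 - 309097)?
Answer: 117539/173562 ≈ 0.67722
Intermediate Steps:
(-191372 + (41*B)*26)/(-38027 - 309097) = (-191372 + (41*(-41))*26)/(-38027 - 309097) = (-191372 - 1681*26)/(-347124) = (-191372 - 43706)*(-1/347124) = -235078*(-1/347124) = 117539/173562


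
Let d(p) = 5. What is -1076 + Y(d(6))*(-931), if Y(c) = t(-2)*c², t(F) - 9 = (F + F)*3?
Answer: 68749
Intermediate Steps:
t(F) = 9 + 6*F (t(F) = 9 + (F + F)*3 = 9 + (2*F)*3 = 9 + 6*F)
Y(c) = -3*c² (Y(c) = (9 + 6*(-2))*c² = (9 - 12)*c² = -3*c²)
-1076 + Y(d(6))*(-931) = -1076 - 3*5²*(-931) = -1076 - 3*25*(-931) = -1076 - 75*(-931) = -1076 + 69825 = 68749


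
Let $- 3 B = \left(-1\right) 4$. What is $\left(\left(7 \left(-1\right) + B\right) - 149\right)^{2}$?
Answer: $\frac{215296}{9} \approx 23922.0$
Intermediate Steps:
$B = \frac{4}{3}$ ($B = - \frac{\left(-1\right) 4}{3} = \left(- \frac{1}{3}\right) \left(-4\right) = \frac{4}{3} \approx 1.3333$)
$\left(\left(7 \left(-1\right) + B\right) - 149\right)^{2} = \left(\left(7 \left(-1\right) + \frac{4}{3}\right) - 149\right)^{2} = \left(\left(-7 + \frac{4}{3}\right) - 149\right)^{2} = \left(- \frac{17}{3} - 149\right)^{2} = \left(- \frac{464}{3}\right)^{2} = \frac{215296}{9}$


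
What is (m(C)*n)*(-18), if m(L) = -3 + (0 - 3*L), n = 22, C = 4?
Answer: 5940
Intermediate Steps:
m(L) = -3 - 3*L
(m(C)*n)*(-18) = ((-3 - 3*4)*22)*(-18) = ((-3 - 12)*22)*(-18) = -15*22*(-18) = -330*(-18) = 5940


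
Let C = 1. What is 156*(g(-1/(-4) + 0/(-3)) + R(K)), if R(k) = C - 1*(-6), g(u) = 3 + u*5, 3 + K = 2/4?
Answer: 1755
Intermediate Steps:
K = -5/2 (K = -3 + 2/4 = -3 + 2*(¼) = -3 + ½ = -5/2 ≈ -2.5000)
g(u) = 3 + 5*u
R(k) = 7 (R(k) = 1 - 1*(-6) = 1 + 6 = 7)
156*(g(-1/(-4) + 0/(-3)) + R(K)) = 156*((3 + 5*(-1/(-4) + 0/(-3))) + 7) = 156*((3 + 5*(-1*(-¼) + 0*(-⅓))) + 7) = 156*((3 + 5*(¼ + 0)) + 7) = 156*((3 + 5*(¼)) + 7) = 156*((3 + 5/4) + 7) = 156*(17/4 + 7) = 156*(45/4) = 1755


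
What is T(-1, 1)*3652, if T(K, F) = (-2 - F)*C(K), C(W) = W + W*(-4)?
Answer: -32868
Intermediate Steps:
C(W) = -3*W (C(W) = W - 4*W = -3*W)
T(K, F) = -3*K*(-2 - F) (T(K, F) = (-2 - F)*(-3*K) = -3*K*(-2 - F))
T(-1, 1)*3652 = (3*(-1)*(2 + 1))*3652 = (3*(-1)*3)*3652 = -9*3652 = -32868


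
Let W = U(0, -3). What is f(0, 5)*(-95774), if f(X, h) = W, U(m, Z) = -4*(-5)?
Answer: -1915480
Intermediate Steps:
U(m, Z) = 20
W = 20
f(X, h) = 20
f(0, 5)*(-95774) = 20*(-95774) = -1915480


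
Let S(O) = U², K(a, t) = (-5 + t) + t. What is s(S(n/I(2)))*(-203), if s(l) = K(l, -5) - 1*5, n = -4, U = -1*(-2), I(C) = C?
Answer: 4060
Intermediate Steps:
K(a, t) = -5 + 2*t
U = 2
S(O) = 4 (S(O) = 2² = 4)
s(l) = -20 (s(l) = (-5 + 2*(-5)) - 1*5 = (-5 - 10) - 5 = -15 - 5 = -20)
s(S(n/I(2)))*(-203) = -20*(-203) = 4060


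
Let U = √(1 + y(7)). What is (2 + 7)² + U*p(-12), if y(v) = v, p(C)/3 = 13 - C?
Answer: 81 + 150*√2 ≈ 293.13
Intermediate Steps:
p(C) = 39 - 3*C (p(C) = 3*(13 - C) = 39 - 3*C)
U = 2*√2 (U = √(1 + 7) = √8 = 2*√2 ≈ 2.8284)
(2 + 7)² + U*p(-12) = (2 + 7)² + (2*√2)*(39 - 3*(-12)) = 9² + (2*√2)*(39 + 36) = 81 + (2*√2)*75 = 81 + 150*√2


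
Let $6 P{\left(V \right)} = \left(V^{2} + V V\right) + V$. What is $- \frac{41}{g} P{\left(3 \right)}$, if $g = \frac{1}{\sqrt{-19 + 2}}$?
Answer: $- \frac{287 i \sqrt{17}}{2} \approx - 591.67 i$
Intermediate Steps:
$g = - \frac{i \sqrt{17}}{17}$ ($g = \frac{1}{\sqrt{-17}} = \frac{1}{i \sqrt{17}} = - \frac{i \sqrt{17}}{17} \approx - 0.24254 i$)
$P{\left(V \right)} = \frac{V^{2}}{3} + \frac{V}{6}$ ($P{\left(V \right)} = \frac{\left(V^{2} + V V\right) + V}{6} = \frac{\left(V^{2} + V^{2}\right) + V}{6} = \frac{2 V^{2} + V}{6} = \frac{V + 2 V^{2}}{6} = \frac{V^{2}}{3} + \frac{V}{6}$)
$- \frac{41}{g} P{\left(3 \right)} = - \frac{41}{\left(- \frac{1}{17}\right) i \sqrt{17}} \cdot \frac{1}{6} \cdot 3 \left(1 + 2 \cdot 3\right) = - 41 i \sqrt{17} \cdot \frac{1}{6} \cdot 3 \left(1 + 6\right) = - 41 i \sqrt{17} \cdot \frac{1}{6} \cdot 3 \cdot 7 = - 41 i \sqrt{17} \cdot \frac{7}{2} = - \frac{287 i \sqrt{17}}{2}$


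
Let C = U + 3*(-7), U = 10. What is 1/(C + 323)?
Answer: 1/312 ≈ 0.0032051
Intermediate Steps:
C = -11 (C = 10 + 3*(-7) = 10 - 21 = -11)
1/(C + 323) = 1/(-11 + 323) = 1/312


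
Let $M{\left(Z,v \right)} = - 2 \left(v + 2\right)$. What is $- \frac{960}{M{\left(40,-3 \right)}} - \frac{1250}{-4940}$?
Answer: $- \frac{236995}{494} \approx -479.75$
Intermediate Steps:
$M{\left(Z,v \right)} = -4 - 2 v$ ($M{\left(Z,v \right)} = - 2 \left(2 + v\right) = -4 - 2 v$)
$- \frac{960}{M{\left(40,-3 \right)}} - \frac{1250}{-4940} = - \frac{960}{-4 - -6} - \frac{1250}{-4940} = - \frac{960}{-4 + 6} - - \frac{125}{494} = - \frac{960}{2} + \frac{125}{494} = \left(-960\right) \frac{1}{2} + \frac{125}{494} = -480 + \frac{125}{494} = - \frac{236995}{494}$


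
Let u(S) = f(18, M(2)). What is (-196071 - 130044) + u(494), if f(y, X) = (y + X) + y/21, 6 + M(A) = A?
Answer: -2282701/7 ≈ -3.2610e+5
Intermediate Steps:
M(A) = -6 + A
f(y, X) = X + 22*y/21 (f(y, X) = (X + y) + y*(1/21) = (X + y) + y/21 = X + 22*y/21)
u(S) = 104/7 (u(S) = (-6 + 2) + (22/21)*18 = -4 + 132/7 = 104/7)
(-196071 - 130044) + u(494) = (-196071 - 130044) + 104/7 = -326115 + 104/7 = -2282701/7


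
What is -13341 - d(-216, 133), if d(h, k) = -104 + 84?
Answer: -13321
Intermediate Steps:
d(h, k) = -20
-13341 - d(-216, 133) = -13341 - 1*(-20) = -13341 + 20 = -13321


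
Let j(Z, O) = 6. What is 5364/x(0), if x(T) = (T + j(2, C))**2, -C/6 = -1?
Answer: 149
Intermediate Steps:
C = 6 (C = -6*(-1) = 6)
x(T) = (6 + T)**2 (x(T) = (T + 6)**2 = (6 + T)**2)
5364/x(0) = 5364/((6 + 0)**2) = 5364/(6**2) = 5364/36 = 5364*(1/36) = 149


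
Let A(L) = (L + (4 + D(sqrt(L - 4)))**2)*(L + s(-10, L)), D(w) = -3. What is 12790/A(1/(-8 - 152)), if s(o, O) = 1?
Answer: 327424000/25281 ≈ 12951.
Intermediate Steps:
A(L) = (1 + L)**2 (A(L) = (L + (4 - 3)**2)*(L + 1) = (L + 1**2)*(1 + L) = (L + 1)*(1 + L) = (1 + L)*(1 + L) = (1 + L)**2)
12790/A(1/(-8 - 152)) = 12790/(1 + (1/(-8 - 152))**2 + 2/(-8 - 152)) = 12790/(1 + (1/(-160))**2 + 2/(-160)) = 12790/(1 + (-1/160)**2 + 2*(-1/160)) = 12790/(1 + 1/25600 - 1/80) = 12790/(25281/25600) = 12790*(25600/25281) = 327424000/25281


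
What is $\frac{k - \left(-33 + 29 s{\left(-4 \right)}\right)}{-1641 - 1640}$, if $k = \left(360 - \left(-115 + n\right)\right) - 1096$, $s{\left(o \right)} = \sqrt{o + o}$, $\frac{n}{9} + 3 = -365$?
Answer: $- \frac{2724}{3281} + \frac{58 i \sqrt{2}}{3281} \approx -0.83023 + 0.025 i$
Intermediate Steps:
$n = -3312$ ($n = -27 + 9 \left(-365\right) = -27 - 3285 = -3312$)
$s{\left(o \right)} = \sqrt{2} \sqrt{o}$ ($s{\left(o \right)} = \sqrt{2 o} = \sqrt{2} \sqrt{o}$)
$k = 2691$ ($k = \left(360 + \left(115 - -3312\right)\right) - 1096 = \left(360 + \left(115 + 3312\right)\right) - 1096 = \left(360 + 3427\right) - 1096 = 3787 - 1096 = 2691$)
$\frac{k - \left(-33 + 29 s{\left(-4 \right)}\right)}{-1641 - 1640} = \frac{2691 + \left(33 - 29 \sqrt{2} \sqrt{-4}\right)}{-1641 - 1640} = \frac{2691 + \left(33 - 29 \sqrt{2} \cdot 2 i\right)}{-3281} = \left(2691 + \left(33 - 29 \cdot 2 i \sqrt{2}\right)\right) \left(- \frac{1}{3281}\right) = \left(2691 + \left(33 - 58 i \sqrt{2}\right)\right) \left(- \frac{1}{3281}\right) = \left(2724 - 58 i \sqrt{2}\right) \left(- \frac{1}{3281}\right) = - \frac{2724}{3281} + \frac{58 i \sqrt{2}}{3281}$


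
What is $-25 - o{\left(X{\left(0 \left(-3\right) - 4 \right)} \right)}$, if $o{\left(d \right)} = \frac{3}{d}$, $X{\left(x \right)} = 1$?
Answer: $-28$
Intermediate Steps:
$-25 - o{\left(X{\left(0 \left(-3\right) - 4 \right)} \right)} = -25 - \frac{3}{1} = -25 - 3 \cdot 1 = -25 - 3 = -28$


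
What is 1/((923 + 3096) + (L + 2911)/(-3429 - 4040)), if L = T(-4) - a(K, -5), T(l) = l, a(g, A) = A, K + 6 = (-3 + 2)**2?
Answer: 1067/4287857 ≈ 0.00024884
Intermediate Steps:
K = -5 (K = -6 + (-3 + 2)**2 = -6 + (-1)**2 = -6 + 1 = -5)
L = 1 (L = -4 - 1*(-5) = -4 + 5 = 1)
1/((923 + 3096) + (L + 2911)/(-3429 - 4040)) = 1/((923 + 3096) + (1 + 2911)/(-3429 - 4040)) = 1/(4019 + 2912/(-7469)) = 1/(4019 + 2912*(-1/7469)) = 1/(4019 - 416/1067) = 1/(4287857/1067) = 1067/4287857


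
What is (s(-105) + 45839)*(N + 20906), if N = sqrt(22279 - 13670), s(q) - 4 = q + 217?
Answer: 960735230 + 45955*sqrt(8609) ≈ 9.6500e+8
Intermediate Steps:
s(q) = 221 + q (s(q) = 4 + (q + 217) = 4 + (217 + q) = 221 + q)
N = sqrt(8609) ≈ 92.785
(s(-105) + 45839)*(N + 20906) = ((221 - 105) + 45839)*(sqrt(8609) + 20906) = (116 + 45839)*(20906 + sqrt(8609)) = 45955*(20906 + sqrt(8609)) = 960735230 + 45955*sqrt(8609)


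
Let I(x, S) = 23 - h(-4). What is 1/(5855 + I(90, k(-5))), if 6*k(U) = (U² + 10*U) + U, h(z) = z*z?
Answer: 1/5862 ≈ 0.00017059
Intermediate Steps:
h(z) = z²
k(U) = U²/6 + 11*U/6 (k(U) = ((U² + 10*U) + U)/6 = (U² + 11*U)/6 = U²/6 + 11*U/6)
I(x, S) = 7 (I(x, S) = 23 - 1*(-4)² = 23 - 1*16 = 23 - 16 = 7)
1/(5855 + I(90, k(-5))) = 1/(5855 + 7) = 1/5862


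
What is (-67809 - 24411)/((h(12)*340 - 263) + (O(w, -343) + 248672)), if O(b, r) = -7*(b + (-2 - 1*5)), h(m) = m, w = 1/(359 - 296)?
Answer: -829980/2272841 ≈ -0.36517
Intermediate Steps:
w = 1/63 ≈ 0.015873
O(b, r) = 49 - 7*b (O(b, r) = -7*(b + (-2 - 5)) = -7*(b - 7) = -7*(-7 + b) = 49 - 7*b)
(-67809 - 24411)/((h(12)*340 - 263) + (O(w, -343) + 248672)) = (-67809 - 24411)/((12*340 - 263) + ((49 - 7*1/63) + 248672)) = -92220/((4080 - 263) + ((49 - 1/9) + 248672)) = -92220/(3817 + (440/9 + 248672)) = -92220/(3817 + 2238488/9) = -92220/2272841/9 = -92220*9/2272841 = -829980/2272841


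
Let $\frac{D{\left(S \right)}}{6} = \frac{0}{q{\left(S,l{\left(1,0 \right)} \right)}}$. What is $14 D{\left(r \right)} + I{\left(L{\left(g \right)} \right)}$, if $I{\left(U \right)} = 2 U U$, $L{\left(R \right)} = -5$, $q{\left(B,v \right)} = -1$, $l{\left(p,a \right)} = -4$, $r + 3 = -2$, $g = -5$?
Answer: $50$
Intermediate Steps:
$r = -5$ ($r = -3 - 2 = -5$)
$I{\left(U \right)} = 2 U^{2}$
$D{\left(S \right)} = 0$ ($D{\left(S \right)} = 6 \frac{0}{-1} = 6 \cdot 0 \left(-1\right) = 6 \cdot 0 = 0$)
$14 D{\left(r \right)} + I{\left(L{\left(g \right)} \right)} = 14 \cdot 0 + 2 \left(-5\right)^{2} = 0 + 2 \cdot 25 = 0 + 50 = 50$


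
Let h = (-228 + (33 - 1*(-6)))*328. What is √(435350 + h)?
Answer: √373358 ≈ 611.03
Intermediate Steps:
h = -61992 (h = (-228 + (33 + 6))*328 = (-228 + 39)*328 = -189*328 = -61992)
√(435350 + h) = √(435350 - 61992) = √373358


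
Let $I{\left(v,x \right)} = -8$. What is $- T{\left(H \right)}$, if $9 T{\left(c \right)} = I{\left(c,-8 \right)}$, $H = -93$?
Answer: $\frac{8}{9} \approx 0.88889$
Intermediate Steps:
$T{\left(c \right)} = - \frac{8}{9}$ ($T{\left(c \right)} = \frac{1}{9} \left(-8\right) = - \frac{8}{9}$)
$- T{\left(H \right)} = \left(-1\right) \left(- \frac{8}{9}\right) = \frac{8}{9}$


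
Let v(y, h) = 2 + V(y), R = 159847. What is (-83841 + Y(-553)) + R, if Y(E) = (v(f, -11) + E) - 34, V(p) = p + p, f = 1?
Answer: 75423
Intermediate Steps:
V(p) = 2*p
v(y, h) = 2 + 2*y
Y(E) = -30 + E (Y(E) = ((2 + 2*1) + E) - 34 = ((2 + 2) + E) - 34 = (4 + E) - 34 = -30 + E)
(-83841 + Y(-553)) + R = (-83841 + (-30 - 553)) + 159847 = (-83841 - 583) + 159847 = -84424 + 159847 = 75423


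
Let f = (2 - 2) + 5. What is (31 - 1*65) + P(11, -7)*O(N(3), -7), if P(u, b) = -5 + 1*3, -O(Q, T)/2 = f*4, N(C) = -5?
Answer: 46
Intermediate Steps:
f = 5 (f = 0 + 5 = 5)
O(Q, T) = -40 (O(Q, T) = -10*4 = -2*20 = -40)
P(u, b) = -2 (P(u, b) = -5 + 3 = -2)
(31 - 1*65) + P(11, -7)*O(N(3), -7) = (31 - 1*65) - 2*(-40) = (31 - 65) + 80 = -34 + 80 = 46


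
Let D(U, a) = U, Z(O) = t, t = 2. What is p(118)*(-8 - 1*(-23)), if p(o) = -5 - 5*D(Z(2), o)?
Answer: -225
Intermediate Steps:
Z(O) = 2
p(o) = -15 (p(o) = -5 - 5*2 = -5 - 10 = -15)
p(118)*(-8 - 1*(-23)) = -15*(-8 - 1*(-23)) = -15*(-8 + 23) = -15*15 = -225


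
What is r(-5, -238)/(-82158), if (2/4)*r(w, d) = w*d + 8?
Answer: -1198/41079 ≈ -0.029163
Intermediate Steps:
r(w, d) = 16 + 2*d*w (r(w, d) = 2*(w*d + 8) = 2*(d*w + 8) = 2*(8 + d*w) = 16 + 2*d*w)
r(-5, -238)/(-82158) = (16 + 2*(-238)*(-5))/(-82158) = (16 + 2380)*(-1/82158) = 2396*(-1/82158) = -1198/41079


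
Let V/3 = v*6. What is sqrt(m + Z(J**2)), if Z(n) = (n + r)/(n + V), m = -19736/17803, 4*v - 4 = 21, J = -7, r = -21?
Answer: 4*I*sqrt(5353896190)/302651 ≈ 0.96706*I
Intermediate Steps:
v = 25/4 (v = 1 + (1/4)*21 = 1 + 21/4 = 25/4 ≈ 6.2500)
m = -19736/17803 (m = -19736*1/17803 = -19736/17803 ≈ -1.1086)
V = 225/2 (V = 3*((25/4)*6) = 3*(75/2) = 225/2 ≈ 112.50)
Z(n) = (-21 + n)/(225/2 + n) (Z(n) = (n - 21)/(n + 225/2) = (-21 + n)/(225/2 + n))
sqrt(m + Z(J**2)) = sqrt(-19736/17803 + 2*(-21 + (-7)**2)/(225 + 2*(-7)**2)) = sqrt(-19736/17803 + 2*(-21 + 49)/(225 + 2*49)) = sqrt(-19736/17803 + 2*28/(225 + 98)) = sqrt(-19736/17803 + 2*28/323) = sqrt(-19736/17803 + 2*(1/323)*28) = sqrt(-19736/17803 + 56/323) = sqrt(-283040/302651) = 4*I*sqrt(5353896190)/302651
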